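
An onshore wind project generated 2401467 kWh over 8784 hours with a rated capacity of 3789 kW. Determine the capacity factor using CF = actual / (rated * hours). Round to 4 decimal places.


Capacity factor = actual output / maximum possible output
Maximum possible = rated * hours = 3789 * 8784 = 33282576 kWh
CF = 2401467 / 33282576
CF = 0.0722

0.0722


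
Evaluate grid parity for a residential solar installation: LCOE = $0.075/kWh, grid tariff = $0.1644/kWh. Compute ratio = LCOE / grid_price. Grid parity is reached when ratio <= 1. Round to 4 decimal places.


Compare LCOE to grid price:
  LCOE = $0.075/kWh, Grid price = $0.1644/kWh
  Ratio = LCOE / grid_price = 0.075 / 0.1644 = 0.4562
  Grid parity achieved (ratio <= 1)? yes

0.4562


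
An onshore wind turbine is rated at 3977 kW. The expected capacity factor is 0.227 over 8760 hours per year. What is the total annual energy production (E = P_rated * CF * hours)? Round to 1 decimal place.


Annual energy = rated_kW * capacity_factor * hours_per_year
Given: P_rated = 3977 kW, CF = 0.227, hours = 8760
E = 3977 * 0.227 * 8760
E = 7908344.0 kWh

7908344.0


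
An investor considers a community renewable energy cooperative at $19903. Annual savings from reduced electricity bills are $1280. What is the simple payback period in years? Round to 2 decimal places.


Simple payback period = initial cost / annual savings
Payback = 19903 / 1280
Payback = 15.55 years

15.55


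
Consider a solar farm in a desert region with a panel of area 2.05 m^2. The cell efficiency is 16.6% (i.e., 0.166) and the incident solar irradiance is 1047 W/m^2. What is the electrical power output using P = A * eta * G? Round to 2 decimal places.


Use the solar power formula P = A * eta * G.
Given: A = 2.05 m^2, eta = 0.166, G = 1047 W/m^2
P = 2.05 * 0.166 * 1047
P = 356.29 W

356.29


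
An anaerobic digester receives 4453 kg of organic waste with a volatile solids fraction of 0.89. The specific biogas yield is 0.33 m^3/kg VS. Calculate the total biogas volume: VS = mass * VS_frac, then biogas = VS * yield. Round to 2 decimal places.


Compute volatile solids:
  VS = mass * VS_fraction = 4453 * 0.89 = 3963.17 kg
Calculate biogas volume:
  Biogas = VS * specific_yield = 3963.17 * 0.33
  Biogas = 1307.85 m^3

1307.85


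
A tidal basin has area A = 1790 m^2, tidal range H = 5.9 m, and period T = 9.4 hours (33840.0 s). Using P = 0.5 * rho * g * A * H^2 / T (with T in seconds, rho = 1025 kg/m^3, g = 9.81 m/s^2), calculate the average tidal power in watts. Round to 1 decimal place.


Convert period to seconds: T = 9.4 * 3600 = 33840.0 s
H^2 = 5.9^2 = 34.81
P = 0.5 * rho * g * A * H^2 / T
P = 0.5 * 1025 * 9.81 * 1790 * 34.81 / 33840.0
P = 9257.4 W

9257.4


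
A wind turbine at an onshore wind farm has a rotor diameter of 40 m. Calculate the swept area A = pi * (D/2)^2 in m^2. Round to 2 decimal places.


Compute the rotor radius:
  r = D / 2 = 40 / 2 = 20.0 m
Calculate swept area:
  A = pi * r^2 = pi * 20.0^2
  A = 1256.64 m^2

1256.64


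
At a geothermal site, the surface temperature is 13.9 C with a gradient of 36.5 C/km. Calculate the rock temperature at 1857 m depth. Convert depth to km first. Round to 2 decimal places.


Convert depth to km: 1857 / 1000 = 1.857 km
Temperature increase = gradient * depth_km = 36.5 * 1.857 = 67.78 C
Temperature at depth = T_surface + delta_T = 13.9 + 67.78
T = 81.68 C

81.68


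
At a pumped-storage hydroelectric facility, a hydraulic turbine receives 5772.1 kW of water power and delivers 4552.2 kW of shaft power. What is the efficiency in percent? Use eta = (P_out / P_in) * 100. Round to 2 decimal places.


Turbine efficiency = (output power / input power) * 100
eta = (4552.2 / 5772.1) * 100
eta = 78.87%

78.87


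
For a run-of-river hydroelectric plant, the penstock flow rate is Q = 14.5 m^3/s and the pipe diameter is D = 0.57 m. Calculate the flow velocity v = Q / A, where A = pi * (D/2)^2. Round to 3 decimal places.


Compute pipe cross-sectional area:
  A = pi * (D/2)^2 = pi * (0.57/2)^2 = 0.2552 m^2
Calculate velocity:
  v = Q / A = 14.5 / 0.2552
  v = 56.824 m/s

56.824


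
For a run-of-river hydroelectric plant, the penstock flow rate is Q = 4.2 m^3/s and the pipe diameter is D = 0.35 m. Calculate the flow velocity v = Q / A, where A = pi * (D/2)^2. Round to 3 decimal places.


Compute pipe cross-sectional area:
  A = pi * (D/2)^2 = pi * (0.35/2)^2 = 0.0962 m^2
Calculate velocity:
  v = Q / A = 4.2 / 0.0962
  v = 43.654 m/s

43.654


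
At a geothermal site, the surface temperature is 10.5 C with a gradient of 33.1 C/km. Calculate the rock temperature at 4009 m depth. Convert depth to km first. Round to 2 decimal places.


Convert depth to km: 4009 / 1000 = 4.009 km
Temperature increase = gradient * depth_km = 33.1 * 4.009 = 132.7 C
Temperature at depth = T_surface + delta_T = 10.5 + 132.7
T = 143.20 C

143.20


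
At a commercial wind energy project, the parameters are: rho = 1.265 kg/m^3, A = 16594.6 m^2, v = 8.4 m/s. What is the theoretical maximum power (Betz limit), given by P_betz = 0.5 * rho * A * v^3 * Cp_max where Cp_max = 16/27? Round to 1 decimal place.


The Betz coefficient Cp_max = 16/27 = 0.5926
v^3 = 8.4^3 = 592.704
P_betz = 0.5 * rho * A * v^3 * Cp_max
P_betz = 0.5 * 1.265 * 16594.6 * 592.704 * 0.5926
P_betz = 3686560.8 W

3686560.8


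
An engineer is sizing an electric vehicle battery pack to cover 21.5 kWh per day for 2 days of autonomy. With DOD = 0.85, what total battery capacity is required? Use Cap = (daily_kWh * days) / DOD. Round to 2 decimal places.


Total energy needed = daily * days = 21.5 * 2 = 43.0 kWh
Account for depth of discharge:
  Cap = total_energy / DOD = 43.0 / 0.85
  Cap = 50.59 kWh

50.59


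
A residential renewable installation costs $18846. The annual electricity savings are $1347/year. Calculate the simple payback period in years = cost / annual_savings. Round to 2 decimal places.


Simple payback period = initial cost / annual savings
Payback = 18846 / 1347
Payback = 13.99 years

13.99


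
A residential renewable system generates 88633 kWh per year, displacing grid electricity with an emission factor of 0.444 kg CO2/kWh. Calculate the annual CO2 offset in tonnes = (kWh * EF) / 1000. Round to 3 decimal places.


CO2 offset in kg = generation * emission_factor
CO2 offset = 88633 * 0.444 = 39353.05 kg
Convert to tonnes:
  CO2 offset = 39353.05 / 1000 = 39.353 tonnes

39.353


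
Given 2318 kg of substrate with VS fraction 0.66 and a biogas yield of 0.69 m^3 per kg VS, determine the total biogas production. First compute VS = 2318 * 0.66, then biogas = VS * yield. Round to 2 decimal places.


Compute volatile solids:
  VS = mass * VS_fraction = 2318 * 0.66 = 1529.88 kg
Calculate biogas volume:
  Biogas = VS * specific_yield = 1529.88 * 0.69
  Biogas = 1055.62 m^3

1055.62


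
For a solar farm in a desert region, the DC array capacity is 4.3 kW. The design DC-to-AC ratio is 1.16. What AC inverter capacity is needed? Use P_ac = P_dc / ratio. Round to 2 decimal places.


The inverter AC capacity is determined by the DC/AC ratio.
Given: P_dc = 4.3 kW, DC/AC ratio = 1.16
P_ac = P_dc / ratio = 4.3 / 1.16
P_ac = 3.71 kW

3.71


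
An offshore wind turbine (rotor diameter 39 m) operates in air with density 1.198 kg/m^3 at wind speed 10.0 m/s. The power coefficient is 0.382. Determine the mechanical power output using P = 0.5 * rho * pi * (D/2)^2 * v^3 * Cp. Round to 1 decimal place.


Step 1 -- Compute swept area:
  A = pi * (D/2)^2 = pi * (39/2)^2 = 1194.59 m^2
Step 2 -- Apply wind power equation:
  P = 0.5 * rho * A * v^3 * Cp
  v^3 = 10.0^3 = 1000.0
  P = 0.5 * 1.198 * 1194.59 * 1000.0 * 0.382
  P = 273343.8 W

273343.8


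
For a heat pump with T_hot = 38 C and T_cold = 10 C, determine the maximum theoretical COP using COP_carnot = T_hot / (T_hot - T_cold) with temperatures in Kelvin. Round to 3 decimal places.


Convert to Kelvin:
  T_hot = 38 + 273.15 = 311.15 K
  T_cold = 10 + 273.15 = 283.15 K
Apply Carnot COP formula:
  COP = T_hot_K / (T_hot_K - T_cold_K) = 311.15 / 28.0
  COP = 11.113

11.113


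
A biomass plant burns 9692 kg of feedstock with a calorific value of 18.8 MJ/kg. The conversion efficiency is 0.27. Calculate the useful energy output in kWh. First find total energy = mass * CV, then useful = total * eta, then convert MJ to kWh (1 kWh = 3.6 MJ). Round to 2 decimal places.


Total energy = mass * CV = 9692 * 18.8 = 182209.6 MJ
Useful energy = total * eta = 182209.6 * 0.27 = 49196.59 MJ
Convert to kWh: 49196.59 / 3.6
Useful energy = 13665.72 kWh

13665.72


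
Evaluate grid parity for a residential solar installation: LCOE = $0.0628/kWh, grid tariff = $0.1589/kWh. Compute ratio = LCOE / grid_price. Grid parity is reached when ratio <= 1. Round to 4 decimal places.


Compare LCOE to grid price:
  LCOE = $0.0628/kWh, Grid price = $0.1589/kWh
  Ratio = LCOE / grid_price = 0.0628 / 0.1589 = 0.3952
  Grid parity achieved (ratio <= 1)? yes

0.3952


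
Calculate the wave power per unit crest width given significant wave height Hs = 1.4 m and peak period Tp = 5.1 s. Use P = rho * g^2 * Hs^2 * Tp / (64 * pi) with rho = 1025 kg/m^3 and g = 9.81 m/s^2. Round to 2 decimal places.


Apply wave power formula:
  g^2 = 9.81^2 = 96.2361
  Hs^2 = 1.4^2 = 1.96
  Numerator = rho * g^2 * Hs^2 * Tp = 1025 * 96.2361 * 1.96 * 5.1 = 986025.46
  Denominator = 64 * pi = 201.0619
  P = 986025.46 / 201.0619 = 4904.09 W/m

4904.09


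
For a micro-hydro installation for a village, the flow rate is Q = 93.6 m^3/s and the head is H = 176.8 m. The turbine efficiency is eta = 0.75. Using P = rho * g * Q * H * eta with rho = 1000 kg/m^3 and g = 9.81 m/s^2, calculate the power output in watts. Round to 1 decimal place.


Apply the hydropower formula P = rho * g * Q * H * eta
rho * g = 1000 * 9.81 = 9810.0
P = 9810.0 * 93.6 * 176.8 * 0.75
P = 121755441.6 W

121755441.6


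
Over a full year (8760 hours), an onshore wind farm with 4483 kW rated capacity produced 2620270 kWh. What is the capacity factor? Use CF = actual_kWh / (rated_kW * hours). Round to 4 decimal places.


Capacity factor = actual output / maximum possible output
Maximum possible = rated * hours = 4483 * 8760 = 39271080 kWh
CF = 2620270 / 39271080
CF = 0.0667

0.0667


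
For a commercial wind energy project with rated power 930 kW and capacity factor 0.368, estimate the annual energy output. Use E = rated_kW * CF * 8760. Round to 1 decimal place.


Annual energy = rated_kW * capacity_factor * hours_per_year
Given: P_rated = 930 kW, CF = 0.368, hours = 8760
E = 930 * 0.368 * 8760
E = 2998022.4 kWh

2998022.4


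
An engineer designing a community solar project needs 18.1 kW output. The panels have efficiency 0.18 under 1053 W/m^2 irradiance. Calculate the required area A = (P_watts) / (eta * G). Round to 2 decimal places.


Convert target power to watts: P = 18.1 * 1000 = 18100.0 W
Compute denominator: eta * G = 0.18 * 1053 = 189.54
Required area A = P / (eta * G) = 18100.0 / 189.54
A = 95.49 m^2

95.49


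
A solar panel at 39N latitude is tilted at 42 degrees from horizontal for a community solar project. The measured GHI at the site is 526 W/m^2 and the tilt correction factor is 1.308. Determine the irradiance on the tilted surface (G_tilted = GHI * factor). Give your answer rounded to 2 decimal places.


Identify the given values:
  GHI = 526 W/m^2, tilt correction factor = 1.308
Apply the formula G_tilted = GHI * factor:
  G_tilted = 526 * 1.308
  G_tilted = 688.01 W/m^2

688.01


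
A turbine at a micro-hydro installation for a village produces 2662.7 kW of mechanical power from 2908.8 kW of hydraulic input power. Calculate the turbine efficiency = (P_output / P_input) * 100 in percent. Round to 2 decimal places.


Turbine efficiency = (output power / input power) * 100
eta = (2662.7 / 2908.8) * 100
eta = 91.54%

91.54


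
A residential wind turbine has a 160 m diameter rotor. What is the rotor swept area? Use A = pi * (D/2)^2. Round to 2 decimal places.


Compute the rotor radius:
  r = D / 2 = 160 / 2 = 80.0 m
Calculate swept area:
  A = pi * r^2 = pi * 80.0^2
  A = 20106.19 m^2

20106.19


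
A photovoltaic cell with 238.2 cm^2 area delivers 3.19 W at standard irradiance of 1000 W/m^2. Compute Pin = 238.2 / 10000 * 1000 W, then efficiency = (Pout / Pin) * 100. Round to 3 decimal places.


First compute the input power:
  Pin = area_cm2 / 10000 * G = 238.2 / 10000 * 1000 = 23.82 W
Then compute efficiency:
  Efficiency = (Pout / Pin) * 100 = (3.19 / 23.82) * 100
  Efficiency = 13.392%

13.392


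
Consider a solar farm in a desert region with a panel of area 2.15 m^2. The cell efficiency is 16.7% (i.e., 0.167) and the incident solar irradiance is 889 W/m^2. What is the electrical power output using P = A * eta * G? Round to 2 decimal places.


Use the solar power formula P = A * eta * G.
Given: A = 2.15 m^2, eta = 0.167, G = 889 W/m^2
P = 2.15 * 0.167 * 889
P = 319.20 W

319.20


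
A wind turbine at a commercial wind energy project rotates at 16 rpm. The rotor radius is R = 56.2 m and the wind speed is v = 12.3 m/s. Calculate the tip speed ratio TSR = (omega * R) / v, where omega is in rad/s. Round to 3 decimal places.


Convert rotational speed to rad/s:
  omega = 16 * 2 * pi / 60 = 1.6755 rad/s
Compute tip speed:
  v_tip = omega * R = 1.6755 * 56.2 = 94.164 m/s
Tip speed ratio:
  TSR = v_tip / v_wind = 94.164 / 12.3 = 7.656

7.656


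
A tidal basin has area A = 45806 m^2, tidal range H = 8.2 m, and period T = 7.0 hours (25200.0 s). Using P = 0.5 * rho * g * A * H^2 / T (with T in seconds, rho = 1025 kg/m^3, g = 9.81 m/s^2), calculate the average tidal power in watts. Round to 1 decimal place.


Convert period to seconds: T = 7.0 * 3600 = 25200.0 s
H^2 = 8.2^2 = 67.24
P = 0.5 * rho * g * A * H^2 / T
P = 0.5 * 1025 * 9.81 * 45806 * 67.24 / 25200.0
P = 614486.6 W

614486.6


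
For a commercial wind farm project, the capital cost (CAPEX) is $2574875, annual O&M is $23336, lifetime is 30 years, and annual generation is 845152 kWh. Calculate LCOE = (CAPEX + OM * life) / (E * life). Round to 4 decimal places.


Total cost = CAPEX + OM * lifetime = 2574875 + 23336 * 30 = 2574875 + 700080 = 3274955
Total generation = annual * lifetime = 845152 * 30 = 25354560 kWh
LCOE = 3274955 / 25354560
LCOE = 0.1292 $/kWh

0.1292


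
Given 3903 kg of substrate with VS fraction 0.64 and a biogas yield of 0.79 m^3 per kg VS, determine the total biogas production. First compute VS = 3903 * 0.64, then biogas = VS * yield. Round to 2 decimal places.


Compute volatile solids:
  VS = mass * VS_fraction = 3903 * 0.64 = 2497.92 kg
Calculate biogas volume:
  Biogas = VS * specific_yield = 2497.92 * 0.79
  Biogas = 1973.36 m^3

1973.36


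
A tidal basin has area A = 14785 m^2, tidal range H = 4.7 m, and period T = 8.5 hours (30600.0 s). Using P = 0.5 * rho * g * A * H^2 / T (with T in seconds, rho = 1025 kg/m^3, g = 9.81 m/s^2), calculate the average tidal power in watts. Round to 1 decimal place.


Convert period to seconds: T = 8.5 * 3600 = 30600.0 s
H^2 = 4.7^2 = 22.09
P = 0.5 * rho * g * A * H^2 / T
P = 0.5 * 1025 * 9.81 * 14785 * 22.09 / 30600.0
P = 53661.0 W

53661.0


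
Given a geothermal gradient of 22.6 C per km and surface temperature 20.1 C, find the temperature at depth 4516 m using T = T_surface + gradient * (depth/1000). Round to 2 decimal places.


Convert depth to km: 4516 / 1000 = 4.516 km
Temperature increase = gradient * depth_km = 22.6 * 4.516 = 102.06 C
Temperature at depth = T_surface + delta_T = 20.1 + 102.06
T = 122.16 C

122.16


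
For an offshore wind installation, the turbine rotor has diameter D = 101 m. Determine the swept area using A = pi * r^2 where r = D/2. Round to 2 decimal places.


Compute the rotor radius:
  r = D / 2 = 101 / 2 = 50.5 m
Calculate swept area:
  A = pi * r^2 = pi * 50.5^2
  A = 8011.85 m^2

8011.85


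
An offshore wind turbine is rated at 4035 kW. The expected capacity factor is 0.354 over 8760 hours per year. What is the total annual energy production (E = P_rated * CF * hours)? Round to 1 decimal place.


Annual energy = rated_kW * capacity_factor * hours_per_year
Given: P_rated = 4035 kW, CF = 0.354, hours = 8760
E = 4035 * 0.354 * 8760
E = 12512696.4 kWh

12512696.4


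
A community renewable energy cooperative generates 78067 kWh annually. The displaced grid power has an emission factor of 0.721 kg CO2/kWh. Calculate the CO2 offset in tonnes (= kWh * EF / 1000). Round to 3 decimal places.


CO2 offset in kg = generation * emission_factor
CO2 offset = 78067 * 0.721 = 56286.31 kg
Convert to tonnes:
  CO2 offset = 56286.31 / 1000 = 56.286 tonnes

56.286


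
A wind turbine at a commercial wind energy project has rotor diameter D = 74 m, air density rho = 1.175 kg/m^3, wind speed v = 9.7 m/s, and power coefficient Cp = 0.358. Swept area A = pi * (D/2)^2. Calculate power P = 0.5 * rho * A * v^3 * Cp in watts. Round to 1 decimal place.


Step 1 -- Compute swept area:
  A = pi * (D/2)^2 = pi * (74/2)^2 = 4300.84 m^2
Step 2 -- Apply wind power equation:
  P = 0.5 * rho * A * v^3 * Cp
  v^3 = 9.7^3 = 912.673
  P = 0.5 * 1.175 * 4300.84 * 912.673 * 0.358
  P = 825580.5 W

825580.5


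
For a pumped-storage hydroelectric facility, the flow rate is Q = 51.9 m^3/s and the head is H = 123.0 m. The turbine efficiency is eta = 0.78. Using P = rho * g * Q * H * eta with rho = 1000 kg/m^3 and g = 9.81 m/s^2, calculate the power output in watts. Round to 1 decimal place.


Apply the hydropower formula P = rho * g * Q * H * eta
rho * g = 1000 * 9.81 = 9810.0
P = 9810.0 * 51.9 * 123.0 * 0.78
P = 48846795.7 W

48846795.7


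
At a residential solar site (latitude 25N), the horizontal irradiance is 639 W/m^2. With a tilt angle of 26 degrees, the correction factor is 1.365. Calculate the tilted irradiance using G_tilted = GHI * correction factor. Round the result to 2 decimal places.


Identify the given values:
  GHI = 639 W/m^2, tilt correction factor = 1.365
Apply the formula G_tilted = GHI * factor:
  G_tilted = 639 * 1.365
  G_tilted = 872.24 W/m^2

872.24


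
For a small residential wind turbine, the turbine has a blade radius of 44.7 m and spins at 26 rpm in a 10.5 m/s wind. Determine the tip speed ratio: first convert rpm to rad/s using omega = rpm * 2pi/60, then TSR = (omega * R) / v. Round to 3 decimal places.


Convert rotational speed to rad/s:
  omega = 26 * 2 * pi / 60 = 2.7227 rad/s
Compute tip speed:
  v_tip = omega * R = 2.7227 * 44.7 = 121.705 m/s
Tip speed ratio:
  TSR = v_tip / v_wind = 121.705 / 10.5 = 11.591

11.591


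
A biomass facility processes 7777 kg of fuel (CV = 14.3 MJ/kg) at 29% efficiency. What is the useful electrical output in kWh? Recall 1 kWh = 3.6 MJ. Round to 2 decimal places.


Total energy = mass * CV = 7777 * 14.3 = 111211.1 MJ
Useful energy = total * eta = 111211.1 * 0.29 = 32251.22 MJ
Convert to kWh: 32251.22 / 3.6
Useful energy = 8958.67 kWh

8958.67


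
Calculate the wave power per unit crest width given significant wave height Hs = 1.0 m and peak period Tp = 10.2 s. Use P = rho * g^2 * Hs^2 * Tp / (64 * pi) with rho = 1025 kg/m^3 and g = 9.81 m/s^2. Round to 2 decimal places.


Apply wave power formula:
  g^2 = 9.81^2 = 96.2361
  Hs^2 = 1.0^2 = 1.0
  Numerator = rho * g^2 * Hs^2 * Tp = 1025 * 96.2361 * 1.0 * 10.2 = 1006148.43
  Denominator = 64 * pi = 201.0619
  P = 1006148.43 / 201.0619 = 5004.17 W/m

5004.17


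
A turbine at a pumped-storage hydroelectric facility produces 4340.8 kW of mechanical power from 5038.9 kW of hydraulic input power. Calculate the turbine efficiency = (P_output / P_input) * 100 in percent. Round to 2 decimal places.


Turbine efficiency = (output power / input power) * 100
eta = (4340.8 / 5038.9) * 100
eta = 86.15%

86.15


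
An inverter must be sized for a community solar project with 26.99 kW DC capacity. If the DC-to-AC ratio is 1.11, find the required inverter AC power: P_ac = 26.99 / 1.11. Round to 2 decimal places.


The inverter AC capacity is determined by the DC/AC ratio.
Given: P_dc = 26.99 kW, DC/AC ratio = 1.11
P_ac = P_dc / ratio = 26.99 / 1.11
P_ac = 24.32 kW

24.32


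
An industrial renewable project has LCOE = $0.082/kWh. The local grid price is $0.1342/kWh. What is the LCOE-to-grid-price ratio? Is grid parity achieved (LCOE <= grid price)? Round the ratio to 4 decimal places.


Compare LCOE to grid price:
  LCOE = $0.082/kWh, Grid price = $0.1342/kWh
  Ratio = LCOE / grid_price = 0.082 / 0.1342 = 0.6110
  Grid parity achieved (ratio <= 1)? yes

0.6110


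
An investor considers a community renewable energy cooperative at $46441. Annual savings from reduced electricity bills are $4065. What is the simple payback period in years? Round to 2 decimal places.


Simple payback period = initial cost / annual savings
Payback = 46441 / 4065
Payback = 11.42 years

11.42


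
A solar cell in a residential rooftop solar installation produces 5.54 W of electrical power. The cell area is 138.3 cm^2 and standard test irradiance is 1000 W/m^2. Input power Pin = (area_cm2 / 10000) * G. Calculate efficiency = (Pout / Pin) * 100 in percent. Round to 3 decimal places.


First compute the input power:
  Pin = area_cm2 / 10000 * G = 138.3 / 10000 * 1000 = 13.83 W
Then compute efficiency:
  Efficiency = (Pout / Pin) * 100 = (5.54 / 13.83) * 100
  Efficiency = 40.058%

40.058


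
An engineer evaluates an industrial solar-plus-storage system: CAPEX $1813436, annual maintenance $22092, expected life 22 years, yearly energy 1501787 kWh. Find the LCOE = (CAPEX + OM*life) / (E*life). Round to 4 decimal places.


Total cost = CAPEX + OM * lifetime = 1813436 + 22092 * 22 = 1813436 + 486024 = 2299460
Total generation = annual * lifetime = 1501787 * 22 = 33039314 kWh
LCOE = 2299460 / 33039314
LCOE = 0.0696 $/kWh

0.0696


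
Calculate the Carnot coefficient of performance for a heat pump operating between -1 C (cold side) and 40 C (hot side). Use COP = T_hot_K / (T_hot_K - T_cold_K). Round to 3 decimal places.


Convert to Kelvin:
  T_hot = 40 + 273.15 = 313.15 K
  T_cold = -1 + 273.15 = 272.15 K
Apply Carnot COP formula:
  COP = T_hot_K / (T_hot_K - T_cold_K) = 313.15 / 41.0
  COP = 7.638

7.638


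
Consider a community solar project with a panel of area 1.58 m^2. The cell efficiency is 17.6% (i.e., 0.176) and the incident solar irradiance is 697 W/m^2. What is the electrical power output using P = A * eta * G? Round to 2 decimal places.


Use the solar power formula P = A * eta * G.
Given: A = 1.58 m^2, eta = 0.176, G = 697 W/m^2
P = 1.58 * 0.176 * 697
P = 193.82 W

193.82


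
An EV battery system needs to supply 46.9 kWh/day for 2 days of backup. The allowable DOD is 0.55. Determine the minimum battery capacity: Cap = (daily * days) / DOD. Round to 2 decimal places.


Total energy needed = daily * days = 46.9 * 2 = 93.8 kWh
Account for depth of discharge:
  Cap = total_energy / DOD = 93.8 / 0.55
  Cap = 170.55 kWh

170.55


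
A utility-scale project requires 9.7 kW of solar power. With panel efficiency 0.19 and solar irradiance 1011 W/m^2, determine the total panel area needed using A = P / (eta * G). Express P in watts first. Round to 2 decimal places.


Convert target power to watts: P = 9.7 * 1000 = 9700.0 W
Compute denominator: eta * G = 0.19 * 1011 = 192.09
Required area A = P / (eta * G) = 9700.0 / 192.09
A = 50.50 m^2

50.50


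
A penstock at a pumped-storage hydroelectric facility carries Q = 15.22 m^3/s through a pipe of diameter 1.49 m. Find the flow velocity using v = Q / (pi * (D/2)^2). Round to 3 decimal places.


Compute pipe cross-sectional area:
  A = pi * (D/2)^2 = pi * (1.49/2)^2 = 1.7437 m^2
Calculate velocity:
  v = Q / A = 15.22 / 1.7437
  v = 8.729 m/s

8.729


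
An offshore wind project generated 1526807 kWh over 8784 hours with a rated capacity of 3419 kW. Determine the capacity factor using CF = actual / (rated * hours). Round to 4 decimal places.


Capacity factor = actual output / maximum possible output
Maximum possible = rated * hours = 3419 * 8784 = 30032496 kWh
CF = 1526807 / 30032496
CF = 0.0508

0.0508


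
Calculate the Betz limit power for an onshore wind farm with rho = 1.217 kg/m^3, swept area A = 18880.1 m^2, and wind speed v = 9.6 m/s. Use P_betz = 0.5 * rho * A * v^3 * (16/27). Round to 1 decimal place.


The Betz coefficient Cp_max = 16/27 = 0.5926
v^3 = 9.6^3 = 884.736
P_betz = 0.5 * rho * A * v^3 * Cp_max
P_betz = 0.5 * 1.217 * 18880.1 * 884.736 * 0.5926
P_betz = 6023304.1 W

6023304.1


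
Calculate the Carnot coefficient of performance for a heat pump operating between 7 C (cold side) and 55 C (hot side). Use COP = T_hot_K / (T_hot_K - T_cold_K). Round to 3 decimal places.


Convert to Kelvin:
  T_hot = 55 + 273.15 = 328.15 K
  T_cold = 7 + 273.15 = 280.15 K
Apply Carnot COP formula:
  COP = T_hot_K / (T_hot_K - T_cold_K) = 328.15 / 48.0
  COP = 6.836

6.836


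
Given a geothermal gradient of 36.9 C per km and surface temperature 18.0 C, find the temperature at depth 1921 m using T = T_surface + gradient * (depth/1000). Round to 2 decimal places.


Convert depth to km: 1921 / 1000 = 1.921 km
Temperature increase = gradient * depth_km = 36.9 * 1.921 = 70.88 C
Temperature at depth = T_surface + delta_T = 18.0 + 70.88
T = 88.88 C

88.88


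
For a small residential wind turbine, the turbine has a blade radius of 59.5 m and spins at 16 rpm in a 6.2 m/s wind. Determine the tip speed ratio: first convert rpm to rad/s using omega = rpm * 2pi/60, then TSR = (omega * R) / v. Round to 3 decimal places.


Convert rotational speed to rad/s:
  omega = 16 * 2 * pi / 60 = 1.6755 rad/s
Compute tip speed:
  v_tip = omega * R = 1.6755 * 59.5 = 99.693 m/s
Tip speed ratio:
  TSR = v_tip / v_wind = 99.693 / 6.2 = 16.080

16.080


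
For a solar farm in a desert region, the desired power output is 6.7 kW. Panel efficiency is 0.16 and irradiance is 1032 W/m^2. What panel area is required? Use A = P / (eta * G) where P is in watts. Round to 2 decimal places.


Convert target power to watts: P = 6.7 * 1000 = 6700.0 W
Compute denominator: eta * G = 0.16 * 1032 = 165.12
Required area A = P / (eta * G) = 6700.0 / 165.12
A = 40.58 m^2

40.58


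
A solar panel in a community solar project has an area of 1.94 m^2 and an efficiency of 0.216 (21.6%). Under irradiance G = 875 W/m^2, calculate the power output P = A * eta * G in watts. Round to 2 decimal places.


Use the solar power formula P = A * eta * G.
Given: A = 1.94 m^2, eta = 0.216, G = 875 W/m^2
P = 1.94 * 0.216 * 875
P = 366.66 W

366.66


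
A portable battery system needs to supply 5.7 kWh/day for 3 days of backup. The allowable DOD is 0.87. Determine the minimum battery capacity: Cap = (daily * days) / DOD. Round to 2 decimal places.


Total energy needed = daily * days = 5.7 * 3 = 17.1 kWh
Account for depth of discharge:
  Cap = total_energy / DOD = 17.1 / 0.87
  Cap = 19.66 kWh

19.66


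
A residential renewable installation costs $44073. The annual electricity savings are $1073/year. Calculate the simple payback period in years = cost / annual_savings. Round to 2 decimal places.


Simple payback period = initial cost / annual savings
Payback = 44073 / 1073
Payback = 41.07 years

41.07


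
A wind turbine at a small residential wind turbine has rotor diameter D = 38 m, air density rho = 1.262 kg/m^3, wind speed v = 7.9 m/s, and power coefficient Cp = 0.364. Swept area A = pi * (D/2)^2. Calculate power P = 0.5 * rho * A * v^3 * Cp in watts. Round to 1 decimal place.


Step 1 -- Compute swept area:
  A = pi * (D/2)^2 = pi * (38/2)^2 = 1134.11 m^2
Step 2 -- Apply wind power equation:
  P = 0.5 * rho * A * v^3 * Cp
  v^3 = 7.9^3 = 493.039
  P = 0.5 * 1.262 * 1134.11 * 493.039 * 0.364
  P = 128430.8 W

128430.8


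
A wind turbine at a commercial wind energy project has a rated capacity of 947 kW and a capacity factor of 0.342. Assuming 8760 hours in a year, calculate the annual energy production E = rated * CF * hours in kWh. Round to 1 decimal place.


Annual energy = rated_kW * capacity_factor * hours_per_year
Given: P_rated = 947 kW, CF = 0.342, hours = 8760
E = 947 * 0.342 * 8760
E = 2837136.2 kWh

2837136.2


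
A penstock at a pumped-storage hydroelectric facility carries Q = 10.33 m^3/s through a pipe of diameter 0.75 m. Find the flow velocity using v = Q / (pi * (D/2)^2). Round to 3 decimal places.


Compute pipe cross-sectional area:
  A = pi * (D/2)^2 = pi * (0.75/2)^2 = 0.4418 m^2
Calculate velocity:
  v = Q / A = 10.33 / 0.4418
  v = 23.382 m/s

23.382


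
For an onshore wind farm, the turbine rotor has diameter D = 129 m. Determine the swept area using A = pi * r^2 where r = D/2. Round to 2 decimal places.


Compute the rotor radius:
  r = D / 2 = 129 / 2 = 64.5 m
Calculate swept area:
  A = pi * r^2 = pi * 64.5^2
  A = 13069.81 m^2

13069.81


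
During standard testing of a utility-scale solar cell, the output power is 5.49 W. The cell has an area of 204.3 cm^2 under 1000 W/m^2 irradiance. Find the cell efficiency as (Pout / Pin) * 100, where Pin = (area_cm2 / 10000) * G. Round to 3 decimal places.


First compute the input power:
  Pin = area_cm2 / 10000 * G = 204.3 / 10000 * 1000 = 20.43 W
Then compute efficiency:
  Efficiency = (Pout / Pin) * 100 = (5.49 / 20.43) * 100
  Efficiency = 26.872%

26.872


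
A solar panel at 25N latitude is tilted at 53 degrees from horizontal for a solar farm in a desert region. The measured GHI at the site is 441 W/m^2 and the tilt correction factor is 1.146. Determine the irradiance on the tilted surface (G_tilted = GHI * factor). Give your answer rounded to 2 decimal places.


Identify the given values:
  GHI = 441 W/m^2, tilt correction factor = 1.146
Apply the formula G_tilted = GHI * factor:
  G_tilted = 441 * 1.146
  G_tilted = 505.39 W/m^2

505.39


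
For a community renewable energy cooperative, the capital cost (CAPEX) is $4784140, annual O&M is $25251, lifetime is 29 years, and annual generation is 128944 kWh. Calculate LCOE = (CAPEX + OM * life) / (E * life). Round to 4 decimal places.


Total cost = CAPEX + OM * lifetime = 4784140 + 25251 * 29 = 4784140 + 732279 = 5516419
Total generation = annual * lifetime = 128944 * 29 = 3739376 kWh
LCOE = 5516419 / 3739376
LCOE = 1.4752 $/kWh

1.4752


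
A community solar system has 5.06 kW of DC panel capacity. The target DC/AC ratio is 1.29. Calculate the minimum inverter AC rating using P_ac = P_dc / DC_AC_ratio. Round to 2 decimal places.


The inverter AC capacity is determined by the DC/AC ratio.
Given: P_dc = 5.06 kW, DC/AC ratio = 1.29
P_ac = P_dc / ratio = 5.06 / 1.29
P_ac = 3.92 kW

3.92


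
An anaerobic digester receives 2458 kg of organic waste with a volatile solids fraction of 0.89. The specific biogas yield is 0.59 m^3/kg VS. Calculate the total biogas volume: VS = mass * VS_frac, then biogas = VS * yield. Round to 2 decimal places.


Compute volatile solids:
  VS = mass * VS_fraction = 2458 * 0.89 = 2187.62 kg
Calculate biogas volume:
  Biogas = VS * specific_yield = 2187.62 * 0.59
  Biogas = 1290.70 m^3

1290.70


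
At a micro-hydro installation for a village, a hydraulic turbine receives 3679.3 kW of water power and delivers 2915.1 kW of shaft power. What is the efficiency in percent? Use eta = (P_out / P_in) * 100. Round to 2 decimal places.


Turbine efficiency = (output power / input power) * 100
eta = (2915.1 / 3679.3) * 100
eta = 79.23%

79.23


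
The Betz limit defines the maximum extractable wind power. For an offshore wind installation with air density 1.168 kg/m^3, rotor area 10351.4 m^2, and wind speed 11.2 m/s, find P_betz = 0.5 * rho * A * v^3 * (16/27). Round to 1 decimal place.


The Betz coefficient Cp_max = 16/27 = 0.5926
v^3 = 11.2^3 = 1404.928
P_betz = 0.5 * rho * A * v^3 * Cp_max
P_betz = 0.5 * 1.168 * 10351.4 * 1404.928 * 0.5926
P_betz = 5032945.5 W

5032945.5


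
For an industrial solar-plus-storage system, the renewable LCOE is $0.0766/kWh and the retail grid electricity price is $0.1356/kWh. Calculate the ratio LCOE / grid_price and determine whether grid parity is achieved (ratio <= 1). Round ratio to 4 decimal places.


Compare LCOE to grid price:
  LCOE = $0.0766/kWh, Grid price = $0.1356/kWh
  Ratio = LCOE / grid_price = 0.0766 / 0.1356 = 0.5649
  Grid parity achieved (ratio <= 1)? yes

0.5649


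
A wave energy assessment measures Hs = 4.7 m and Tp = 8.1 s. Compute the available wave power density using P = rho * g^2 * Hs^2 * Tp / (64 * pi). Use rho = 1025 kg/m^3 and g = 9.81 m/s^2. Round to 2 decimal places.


Apply wave power formula:
  g^2 = 9.81^2 = 96.2361
  Hs^2 = 4.7^2 = 22.09
  Numerator = rho * g^2 * Hs^2 * Tp = 1025 * 96.2361 * 22.09 * 8.1 = 17649914.87
  Denominator = 64 * pi = 201.0619
  P = 17649914.87 / 201.0619 = 87783.47 W/m

87783.47


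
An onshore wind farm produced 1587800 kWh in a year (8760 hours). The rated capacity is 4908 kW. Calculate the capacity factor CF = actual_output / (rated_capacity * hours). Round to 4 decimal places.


Capacity factor = actual output / maximum possible output
Maximum possible = rated * hours = 4908 * 8760 = 42994080 kWh
CF = 1587800 / 42994080
CF = 0.0369

0.0369


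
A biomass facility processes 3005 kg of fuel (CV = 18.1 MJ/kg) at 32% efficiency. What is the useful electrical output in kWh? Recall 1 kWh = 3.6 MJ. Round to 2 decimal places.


Total energy = mass * CV = 3005 * 18.1 = 54390.5 MJ
Useful energy = total * eta = 54390.5 * 0.32 = 17404.96 MJ
Convert to kWh: 17404.96 / 3.6
Useful energy = 4834.71 kWh

4834.71


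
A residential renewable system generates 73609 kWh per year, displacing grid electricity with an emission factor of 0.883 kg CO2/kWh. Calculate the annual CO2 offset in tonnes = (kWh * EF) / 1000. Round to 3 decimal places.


CO2 offset in kg = generation * emission_factor
CO2 offset = 73609 * 0.883 = 64996.75 kg
Convert to tonnes:
  CO2 offset = 64996.75 / 1000 = 64.997 tonnes

64.997


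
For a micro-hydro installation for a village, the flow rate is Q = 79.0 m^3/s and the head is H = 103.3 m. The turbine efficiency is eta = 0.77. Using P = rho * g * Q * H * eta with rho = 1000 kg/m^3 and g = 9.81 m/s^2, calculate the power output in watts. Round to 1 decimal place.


Apply the hydropower formula P = rho * g * Q * H * eta
rho * g = 1000 * 9.81 = 9810.0
P = 9810.0 * 79.0 * 103.3 * 0.77
P = 61643479.6 W

61643479.6


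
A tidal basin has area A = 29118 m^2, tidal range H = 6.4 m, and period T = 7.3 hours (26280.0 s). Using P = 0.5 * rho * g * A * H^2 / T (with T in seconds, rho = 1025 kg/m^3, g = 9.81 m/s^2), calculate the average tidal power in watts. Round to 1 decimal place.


Convert period to seconds: T = 7.3 * 3600 = 26280.0 s
H^2 = 6.4^2 = 40.96
P = 0.5 * rho * g * A * H^2 / T
P = 0.5 * 1025 * 9.81 * 29118 * 40.96 / 26280.0
P = 228170.2 W

228170.2


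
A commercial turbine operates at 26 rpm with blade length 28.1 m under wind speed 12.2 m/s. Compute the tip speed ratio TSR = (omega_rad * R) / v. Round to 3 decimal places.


Convert rotational speed to rad/s:
  omega = 26 * 2 * pi / 60 = 2.7227 rad/s
Compute tip speed:
  v_tip = omega * R = 2.7227 * 28.1 = 76.508 m/s
Tip speed ratio:
  TSR = v_tip / v_wind = 76.508 / 12.2 = 6.271

6.271


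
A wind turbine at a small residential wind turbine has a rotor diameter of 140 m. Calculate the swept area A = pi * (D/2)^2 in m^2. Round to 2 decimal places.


Compute the rotor radius:
  r = D / 2 = 140 / 2 = 70.0 m
Calculate swept area:
  A = pi * r^2 = pi * 70.0^2
  A = 15393.80 m^2

15393.80


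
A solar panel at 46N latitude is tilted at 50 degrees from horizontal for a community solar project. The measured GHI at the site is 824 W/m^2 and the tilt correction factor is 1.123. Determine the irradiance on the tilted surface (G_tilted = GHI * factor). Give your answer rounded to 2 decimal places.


Identify the given values:
  GHI = 824 W/m^2, tilt correction factor = 1.123
Apply the formula G_tilted = GHI * factor:
  G_tilted = 824 * 1.123
  G_tilted = 925.35 W/m^2

925.35


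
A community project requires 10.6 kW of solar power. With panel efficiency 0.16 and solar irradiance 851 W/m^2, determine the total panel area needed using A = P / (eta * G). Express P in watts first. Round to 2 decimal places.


Convert target power to watts: P = 10.6 * 1000 = 10600.0 W
Compute denominator: eta * G = 0.16 * 851 = 136.16
Required area A = P / (eta * G) = 10600.0 / 136.16
A = 77.85 m^2

77.85


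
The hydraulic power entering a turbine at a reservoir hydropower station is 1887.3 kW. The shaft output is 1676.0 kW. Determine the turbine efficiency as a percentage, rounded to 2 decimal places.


Turbine efficiency = (output power / input power) * 100
eta = (1676.0 / 1887.3) * 100
eta = 88.80%

88.80


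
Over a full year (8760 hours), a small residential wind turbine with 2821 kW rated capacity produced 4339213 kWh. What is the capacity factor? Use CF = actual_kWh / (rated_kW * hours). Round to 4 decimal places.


Capacity factor = actual output / maximum possible output
Maximum possible = rated * hours = 2821 * 8760 = 24711960 kWh
CF = 4339213 / 24711960
CF = 0.1756

0.1756


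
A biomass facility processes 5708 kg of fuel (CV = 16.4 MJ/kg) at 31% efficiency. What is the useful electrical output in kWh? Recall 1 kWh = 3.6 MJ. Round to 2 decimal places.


Total energy = mass * CV = 5708 * 16.4 = 93611.2 MJ
Useful energy = total * eta = 93611.2 * 0.31 = 29019.47 MJ
Convert to kWh: 29019.47 / 3.6
Useful energy = 8060.96 kWh

8060.96


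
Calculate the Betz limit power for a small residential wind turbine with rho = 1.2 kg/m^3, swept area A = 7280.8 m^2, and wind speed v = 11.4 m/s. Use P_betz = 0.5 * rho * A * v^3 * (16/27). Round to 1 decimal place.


The Betz coefficient Cp_max = 16/27 = 0.5926
v^3 = 11.4^3 = 1481.544
P_betz = 0.5 * rho * A * v^3 * Cp_max
P_betz = 0.5 * 1.2 * 7280.8 * 1481.544 * 0.5926
P_betz = 3835315.8 W

3835315.8


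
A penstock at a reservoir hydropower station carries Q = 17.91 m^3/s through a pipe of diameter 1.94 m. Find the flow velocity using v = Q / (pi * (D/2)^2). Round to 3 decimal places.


Compute pipe cross-sectional area:
  A = pi * (D/2)^2 = pi * (1.94/2)^2 = 2.9559 m^2
Calculate velocity:
  v = Q / A = 17.91 / 2.9559
  v = 6.059 m/s

6.059


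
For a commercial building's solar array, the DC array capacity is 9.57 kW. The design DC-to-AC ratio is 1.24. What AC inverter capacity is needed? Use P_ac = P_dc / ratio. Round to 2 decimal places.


The inverter AC capacity is determined by the DC/AC ratio.
Given: P_dc = 9.57 kW, DC/AC ratio = 1.24
P_ac = P_dc / ratio = 9.57 / 1.24
P_ac = 7.72 kW

7.72


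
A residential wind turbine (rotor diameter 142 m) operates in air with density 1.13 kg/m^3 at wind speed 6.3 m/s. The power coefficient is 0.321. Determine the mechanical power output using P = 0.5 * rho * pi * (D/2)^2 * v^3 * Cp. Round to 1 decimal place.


Step 1 -- Compute swept area:
  A = pi * (D/2)^2 = pi * (142/2)^2 = 15836.77 m^2
Step 2 -- Apply wind power equation:
  P = 0.5 * rho * A * v^3 * Cp
  v^3 = 6.3^3 = 250.047
  P = 0.5 * 1.13 * 15836.77 * 250.047 * 0.321
  P = 718193.9 W

718193.9


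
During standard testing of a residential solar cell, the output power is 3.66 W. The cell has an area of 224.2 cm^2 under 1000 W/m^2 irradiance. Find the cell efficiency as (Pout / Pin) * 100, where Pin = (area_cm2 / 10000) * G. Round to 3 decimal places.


First compute the input power:
  Pin = area_cm2 / 10000 * G = 224.2 / 10000 * 1000 = 22.42 W
Then compute efficiency:
  Efficiency = (Pout / Pin) * 100 = (3.66 / 22.42) * 100
  Efficiency = 16.325%

16.325


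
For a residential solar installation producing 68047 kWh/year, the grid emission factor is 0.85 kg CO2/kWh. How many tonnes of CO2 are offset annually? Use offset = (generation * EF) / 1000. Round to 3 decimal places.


CO2 offset in kg = generation * emission_factor
CO2 offset = 68047 * 0.85 = 57839.95 kg
Convert to tonnes:
  CO2 offset = 57839.95 / 1000 = 57.840 tonnes

57.840
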